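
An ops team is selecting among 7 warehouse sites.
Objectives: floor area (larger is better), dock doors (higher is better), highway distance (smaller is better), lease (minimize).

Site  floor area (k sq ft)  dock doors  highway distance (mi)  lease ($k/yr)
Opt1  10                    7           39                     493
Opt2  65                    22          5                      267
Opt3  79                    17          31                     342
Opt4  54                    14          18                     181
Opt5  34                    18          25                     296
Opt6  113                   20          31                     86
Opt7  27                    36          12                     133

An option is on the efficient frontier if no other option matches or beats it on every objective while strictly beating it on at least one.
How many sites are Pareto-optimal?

Opt1: dominated by Opt2 (floor area 65≥10, dock doors 22≥7, highway distance 5≤39, lease 267≤493).
Opt2: not dominated (best highway distance).
Opt3: dominated by Opt6 (floor area 113≥79, dock doors 20≥17, highway distance 31≤31, lease 86≤342).
Opt4: not dominated.
Opt5: dominated by Opt2 (floor area 65≥34, dock doors 22≥18, highway distance 5≤25, lease 267≤296).
Opt6: not dominated (best floor area).
Opt7: not dominated (best dock doors).
Pareto-optimal: Opt2, Opt4, Opt6, Opt7 → 4.

4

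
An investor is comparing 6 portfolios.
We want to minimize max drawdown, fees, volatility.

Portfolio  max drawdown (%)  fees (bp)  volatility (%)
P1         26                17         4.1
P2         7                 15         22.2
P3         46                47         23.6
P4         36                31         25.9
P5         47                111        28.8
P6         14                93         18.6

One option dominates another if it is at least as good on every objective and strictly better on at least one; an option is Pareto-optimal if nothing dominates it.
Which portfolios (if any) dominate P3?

P1: max drawdown 26≤46, fees 17≤47, volatility 4.1≤23.6 — dominates P3.
P2: max drawdown 7≤46, fees 15≤47, volatility 22.2≤23.6 — dominates P3.
Others (P4, P5, P6) are each worse than P3 on at least one objective.

P1, P2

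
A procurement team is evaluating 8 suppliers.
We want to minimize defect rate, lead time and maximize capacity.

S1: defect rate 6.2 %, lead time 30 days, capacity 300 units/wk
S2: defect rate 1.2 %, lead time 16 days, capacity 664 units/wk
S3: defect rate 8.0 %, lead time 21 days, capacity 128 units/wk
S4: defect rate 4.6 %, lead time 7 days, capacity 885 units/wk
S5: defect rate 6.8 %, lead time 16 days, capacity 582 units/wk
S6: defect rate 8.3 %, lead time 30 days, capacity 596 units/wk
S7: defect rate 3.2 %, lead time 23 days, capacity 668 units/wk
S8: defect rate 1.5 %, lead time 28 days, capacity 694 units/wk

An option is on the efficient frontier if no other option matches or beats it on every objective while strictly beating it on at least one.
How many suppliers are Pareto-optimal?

4

S1: dominated by S2 (defect rate 1.2≤6.2, lead time 16≤30, capacity 664≥300).
S2: not dominated (best defect rate).
S3: dominated by S2 (defect rate 1.2≤8.0, lead time 16≤21, capacity 664≥128).
S4: not dominated (best lead time).
S5: dominated by S2 (defect rate 1.2≤6.8, lead time 16≤16, capacity 664≥582).
S6: dominated by S2 (defect rate 1.2≤8.3, lead time 16≤30, capacity 664≥596).
S7: not dominated.
S8: not dominated.
Pareto-optimal: S2, S4, S7, S8 → 4.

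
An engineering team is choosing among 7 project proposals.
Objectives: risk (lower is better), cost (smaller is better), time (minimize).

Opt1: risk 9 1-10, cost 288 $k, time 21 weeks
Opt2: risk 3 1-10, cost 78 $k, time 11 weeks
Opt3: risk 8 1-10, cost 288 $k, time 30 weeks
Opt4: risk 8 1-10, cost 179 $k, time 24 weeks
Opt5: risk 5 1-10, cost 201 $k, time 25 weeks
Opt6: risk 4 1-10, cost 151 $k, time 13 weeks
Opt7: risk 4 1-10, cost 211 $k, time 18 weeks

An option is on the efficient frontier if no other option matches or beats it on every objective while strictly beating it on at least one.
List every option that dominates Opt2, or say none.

none

Opt1: worse on risk (9 vs 3).
Opt3: worse on risk (8 vs 3).
Opt4: worse on risk (8 vs 3).
Opt5: worse on risk (5 vs 3).
Opt6: worse on risk (4 vs 3).
Opt7: worse on risk (4 vs 3).
No option dominates Opt2.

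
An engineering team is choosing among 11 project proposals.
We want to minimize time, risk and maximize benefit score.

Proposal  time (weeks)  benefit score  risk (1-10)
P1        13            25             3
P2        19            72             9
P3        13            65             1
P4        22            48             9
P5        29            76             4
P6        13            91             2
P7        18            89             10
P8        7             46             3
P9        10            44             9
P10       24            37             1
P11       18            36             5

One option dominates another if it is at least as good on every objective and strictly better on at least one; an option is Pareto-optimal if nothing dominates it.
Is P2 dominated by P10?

P10 vs P2: P10 is worse on time (24 vs 19), so it does not dominate P2.

No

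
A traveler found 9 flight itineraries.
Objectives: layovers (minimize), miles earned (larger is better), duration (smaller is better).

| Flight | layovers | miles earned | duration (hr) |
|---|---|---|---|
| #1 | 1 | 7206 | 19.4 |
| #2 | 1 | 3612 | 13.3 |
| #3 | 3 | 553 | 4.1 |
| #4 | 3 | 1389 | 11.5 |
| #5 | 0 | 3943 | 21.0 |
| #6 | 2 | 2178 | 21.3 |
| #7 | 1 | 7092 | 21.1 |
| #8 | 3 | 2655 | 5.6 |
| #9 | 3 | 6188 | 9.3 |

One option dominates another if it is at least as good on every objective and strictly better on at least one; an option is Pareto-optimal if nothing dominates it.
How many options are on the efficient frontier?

6

#1: not dominated (best miles earned).
#2: not dominated.
#3: not dominated (best duration).
#4: dominated by #8 (layovers 3≤3, miles earned 2655≥1389, duration 5.6≤11.5).
#5: not dominated (best layovers).
#6: dominated by #1 (layovers 1≤2, miles earned 7206≥2178, duration 19.4≤21.3).
#7: dominated by #1 (layovers 1≤1, miles earned 7206≥7092, duration 19.4≤21.1).
#8: not dominated.
#9: not dominated.
Pareto-optimal: #1, #2, #3, #5, #8, #9 → 6.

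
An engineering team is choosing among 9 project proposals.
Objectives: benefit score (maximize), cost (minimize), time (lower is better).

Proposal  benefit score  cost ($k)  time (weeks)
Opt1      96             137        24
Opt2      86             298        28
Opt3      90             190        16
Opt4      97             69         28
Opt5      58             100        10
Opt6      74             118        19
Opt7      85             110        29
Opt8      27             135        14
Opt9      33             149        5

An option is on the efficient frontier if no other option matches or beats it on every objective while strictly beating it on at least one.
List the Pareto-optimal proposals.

Opt1: not dominated.
Opt2: dominated by Opt1 (benefit score 96≥86, cost 137≤298, time 24≤28).
Opt3: not dominated.
Opt4: not dominated (best benefit score).
Opt5: not dominated.
Opt6: not dominated.
Opt7: dominated by Opt4 (benefit score 97≥85, cost 69≤110, time 28≤29).
Opt8: dominated by Opt5 (benefit score 58≥27, cost 100≤135, time 10≤14).
Opt9: not dominated (best time).

Opt1, Opt3, Opt4, Opt5, Opt6, Opt9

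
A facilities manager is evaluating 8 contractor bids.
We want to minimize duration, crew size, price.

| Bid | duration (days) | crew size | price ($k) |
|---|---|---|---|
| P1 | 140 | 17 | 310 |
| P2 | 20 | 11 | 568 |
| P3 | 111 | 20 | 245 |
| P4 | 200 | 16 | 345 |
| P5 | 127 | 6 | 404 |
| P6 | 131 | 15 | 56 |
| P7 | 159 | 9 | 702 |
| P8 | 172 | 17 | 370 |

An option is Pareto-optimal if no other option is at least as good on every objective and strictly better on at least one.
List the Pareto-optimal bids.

P1: dominated by P6 (duration 131≤140, crew size 15≤17, price 56≤310).
P2: not dominated (best duration).
P3: not dominated.
P4: dominated by P6 (duration 131≤200, crew size 15≤16, price 56≤345).
P5: not dominated (best crew size).
P6: not dominated (best price).
P7: dominated by P5 (duration 127≤159, crew size 6≤9, price 404≤702).
P8: dominated by P1 (duration 140≤172, crew size 17≤17, price 310≤370).

P2, P3, P5, P6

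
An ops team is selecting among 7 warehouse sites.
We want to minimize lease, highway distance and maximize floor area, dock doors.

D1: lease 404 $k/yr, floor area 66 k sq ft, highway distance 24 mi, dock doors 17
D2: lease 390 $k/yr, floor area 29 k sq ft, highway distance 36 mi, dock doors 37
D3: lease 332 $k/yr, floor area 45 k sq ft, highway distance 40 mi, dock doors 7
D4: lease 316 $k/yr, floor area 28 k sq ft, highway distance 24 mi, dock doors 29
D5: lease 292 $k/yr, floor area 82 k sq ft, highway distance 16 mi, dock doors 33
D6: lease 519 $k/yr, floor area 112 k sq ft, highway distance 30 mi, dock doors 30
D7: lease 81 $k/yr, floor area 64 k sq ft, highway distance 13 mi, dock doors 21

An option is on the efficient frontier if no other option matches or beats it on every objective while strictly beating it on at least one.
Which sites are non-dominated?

D1: dominated by D5 (lease 292≤404, floor area 82≥66, highway distance 16≤24, dock doors 33≥17).
D2: not dominated (best dock doors).
D3: dominated by D5 (lease 292≤332, floor area 82≥45, highway distance 16≤40, dock doors 33≥7).
D4: dominated by D5 (lease 292≤316, floor area 82≥28, highway distance 16≤24, dock doors 33≥29).
D5: not dominated.
D6: not dominated (best floor area).
D7: not dominated (best lease).

D2, D5, D6, D7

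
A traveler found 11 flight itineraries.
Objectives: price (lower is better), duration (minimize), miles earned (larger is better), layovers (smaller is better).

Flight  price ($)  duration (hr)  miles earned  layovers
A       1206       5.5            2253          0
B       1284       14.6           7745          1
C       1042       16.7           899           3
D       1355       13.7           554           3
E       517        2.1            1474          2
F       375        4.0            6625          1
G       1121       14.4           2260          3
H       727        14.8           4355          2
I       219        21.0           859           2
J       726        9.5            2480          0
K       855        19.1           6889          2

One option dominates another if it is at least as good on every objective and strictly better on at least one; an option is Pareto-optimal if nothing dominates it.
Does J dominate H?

No

J vs H: J is worse on miles earned (2480 vs 4355), so it does not dominate H.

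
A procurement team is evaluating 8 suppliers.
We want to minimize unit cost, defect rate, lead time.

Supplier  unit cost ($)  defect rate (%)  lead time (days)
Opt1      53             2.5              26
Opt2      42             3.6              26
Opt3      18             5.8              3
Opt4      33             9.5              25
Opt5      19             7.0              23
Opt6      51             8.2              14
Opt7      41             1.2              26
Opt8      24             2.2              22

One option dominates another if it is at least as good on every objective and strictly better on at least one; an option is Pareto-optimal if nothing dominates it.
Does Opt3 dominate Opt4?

Opt3 vs Opt4: unit cost 18≤33, defect rate 5.8≤9.5, lead time 3≤25 — Opt3 is at least as good on every objective with at least one strict improvement.

Yes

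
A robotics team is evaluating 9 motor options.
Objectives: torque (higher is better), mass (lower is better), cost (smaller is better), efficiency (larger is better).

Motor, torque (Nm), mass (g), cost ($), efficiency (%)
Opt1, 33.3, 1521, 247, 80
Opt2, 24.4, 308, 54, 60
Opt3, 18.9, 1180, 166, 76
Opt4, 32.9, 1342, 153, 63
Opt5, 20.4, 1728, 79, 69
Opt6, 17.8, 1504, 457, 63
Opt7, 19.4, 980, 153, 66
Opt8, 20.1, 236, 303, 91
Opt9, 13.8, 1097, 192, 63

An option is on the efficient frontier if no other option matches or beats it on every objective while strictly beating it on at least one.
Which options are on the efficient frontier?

Opt1, Opt2, Opt3, Opt4, Opt5, Opt7, Opt8

Opt1: not dominated (best torque).
Opt2: not dominated (best cost).
Opt3: not dominated.
Opt4: not dominated.
Opt5: not dominated.
Opt6: dominated by Opt3 (torque 18.9≥17.8, mass 1180≤1504, cost 166≤457, efficiency 76≥63).
Opt7: not dominated.
Opt8: not dominated (best mass).
Opt9: dominated by Opt7 (torque 19.4≥13.8, mass 980≤1097, cost 153≤192, efficiency 66≥63).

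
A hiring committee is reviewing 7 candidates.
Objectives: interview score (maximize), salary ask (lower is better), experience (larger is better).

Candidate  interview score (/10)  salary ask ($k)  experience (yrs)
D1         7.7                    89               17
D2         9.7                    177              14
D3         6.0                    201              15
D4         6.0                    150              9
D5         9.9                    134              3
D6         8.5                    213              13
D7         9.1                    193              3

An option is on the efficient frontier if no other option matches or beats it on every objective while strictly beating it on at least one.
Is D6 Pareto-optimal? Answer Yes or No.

D2 vs D6: interview score 9.7≥8.5, salary ask 177≤213, experience 14≥13 — D2 is at least as good on every objective and strictly better on at least one, so D2 dominates D6.

No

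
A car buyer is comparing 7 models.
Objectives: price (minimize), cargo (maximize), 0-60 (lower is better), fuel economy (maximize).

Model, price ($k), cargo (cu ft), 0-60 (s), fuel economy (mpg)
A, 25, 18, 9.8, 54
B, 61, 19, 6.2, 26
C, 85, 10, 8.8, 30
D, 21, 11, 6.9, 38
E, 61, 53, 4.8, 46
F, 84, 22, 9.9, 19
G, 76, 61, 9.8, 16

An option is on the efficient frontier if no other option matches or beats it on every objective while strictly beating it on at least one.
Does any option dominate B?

E vs B: price 61≤61, cargo 53≥19, 0-60 4.8≤6.2, fuel economy 46≥26 — E is at least as good on every objective and strictly better on at least one, so E dominates B.

Yes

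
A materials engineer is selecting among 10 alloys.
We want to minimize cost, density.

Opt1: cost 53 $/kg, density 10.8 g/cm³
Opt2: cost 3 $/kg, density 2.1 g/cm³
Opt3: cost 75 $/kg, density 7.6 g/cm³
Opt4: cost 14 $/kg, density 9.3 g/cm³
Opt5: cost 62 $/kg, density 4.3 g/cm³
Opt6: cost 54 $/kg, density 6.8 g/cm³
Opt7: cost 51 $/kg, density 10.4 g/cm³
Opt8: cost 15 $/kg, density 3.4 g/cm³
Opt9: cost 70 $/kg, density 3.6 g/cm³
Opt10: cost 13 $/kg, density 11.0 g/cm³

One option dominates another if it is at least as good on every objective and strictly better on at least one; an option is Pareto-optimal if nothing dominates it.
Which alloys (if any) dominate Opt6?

Opt2: cost 3≤54, density 2.1≤6.8 — dominates Opt6.
Opt8: cost 15≤54, density 3.4≤6.8 — dominates Opt6.
Others (Opt1, Opt3, Opt4, Opt5, Opt7, Opt9, Opt10) are each worse than Opt6 on at least one objective.

Opt2, Opt8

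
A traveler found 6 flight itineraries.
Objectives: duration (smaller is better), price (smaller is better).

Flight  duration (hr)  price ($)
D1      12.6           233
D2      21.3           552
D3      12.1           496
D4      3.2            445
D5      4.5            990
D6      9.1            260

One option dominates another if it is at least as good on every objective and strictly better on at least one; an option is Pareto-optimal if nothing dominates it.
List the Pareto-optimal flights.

D1: not dominated (best price).
D2: dominated by D1 (duration 12.6≤21.3, price 233≤552).
D3: dominated by D4 (duration 3.2≤12.1, price 445≤496).
D4: not dominated (best duration).
D5: dominated by D4 (duration 3.2≤4.5, price 445≤990).
D6: not dominated.

D1, D4, D6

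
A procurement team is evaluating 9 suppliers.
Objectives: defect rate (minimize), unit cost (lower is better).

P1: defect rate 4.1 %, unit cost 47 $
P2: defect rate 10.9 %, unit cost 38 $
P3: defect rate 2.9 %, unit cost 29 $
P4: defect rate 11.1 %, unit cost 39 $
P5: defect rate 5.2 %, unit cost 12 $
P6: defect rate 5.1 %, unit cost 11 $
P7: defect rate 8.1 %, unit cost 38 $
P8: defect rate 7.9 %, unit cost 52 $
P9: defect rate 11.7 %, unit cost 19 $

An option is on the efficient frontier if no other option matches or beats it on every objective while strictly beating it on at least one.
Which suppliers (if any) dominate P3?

P1: worse on defect rate (4.1 vs 2.9).
P2: worse on defect rate (10.9 vs 2.9).
P4: worse on defect rate (11.1 vs 2.9).
P5: worse on defect rate (5.2 vs 2.9).
P6: worse on defect rate (5.1 vs 2.9).
P7: worse on defect rate (8.1 vs 2.9).
P8: worse on defect rate (7.9 vs 2.9).
P9: worse on defect rate (11.7 vs 2.9).
No option dominates P3.

none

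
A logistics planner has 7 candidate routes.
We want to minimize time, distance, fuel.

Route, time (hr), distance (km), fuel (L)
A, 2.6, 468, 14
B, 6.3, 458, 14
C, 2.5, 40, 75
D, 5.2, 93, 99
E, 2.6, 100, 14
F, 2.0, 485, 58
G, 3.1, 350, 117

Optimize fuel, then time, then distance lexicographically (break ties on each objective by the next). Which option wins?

First minimize fuel: best is 14, kept {A, B, E}.
Then minimize time: best is 2.6, kept {A, E}.
Then minimize distance: best is 100, kept {E}.

E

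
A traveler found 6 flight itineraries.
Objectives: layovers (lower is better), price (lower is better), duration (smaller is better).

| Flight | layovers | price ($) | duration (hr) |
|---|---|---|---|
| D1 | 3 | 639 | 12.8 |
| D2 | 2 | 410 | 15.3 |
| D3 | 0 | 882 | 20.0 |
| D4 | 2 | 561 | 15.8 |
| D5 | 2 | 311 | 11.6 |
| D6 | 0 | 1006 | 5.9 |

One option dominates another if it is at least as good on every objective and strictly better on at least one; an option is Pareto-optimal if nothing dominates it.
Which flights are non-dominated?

D1: dominated by D5 (layovers 2≤3, price 311≤639, duration 11.6≤12.8).
D2: dominated by D5 (layovers 2≤2, price 311≤410, duration 11.6≤15.3).
D3: not dominated.
D4: dominated by D2 (layovers 2≤2, price 410≤561, duration 15.3≤15.8).
D5: not dominated (best price).
D6: not dominated (best duration).

D3, D5, D6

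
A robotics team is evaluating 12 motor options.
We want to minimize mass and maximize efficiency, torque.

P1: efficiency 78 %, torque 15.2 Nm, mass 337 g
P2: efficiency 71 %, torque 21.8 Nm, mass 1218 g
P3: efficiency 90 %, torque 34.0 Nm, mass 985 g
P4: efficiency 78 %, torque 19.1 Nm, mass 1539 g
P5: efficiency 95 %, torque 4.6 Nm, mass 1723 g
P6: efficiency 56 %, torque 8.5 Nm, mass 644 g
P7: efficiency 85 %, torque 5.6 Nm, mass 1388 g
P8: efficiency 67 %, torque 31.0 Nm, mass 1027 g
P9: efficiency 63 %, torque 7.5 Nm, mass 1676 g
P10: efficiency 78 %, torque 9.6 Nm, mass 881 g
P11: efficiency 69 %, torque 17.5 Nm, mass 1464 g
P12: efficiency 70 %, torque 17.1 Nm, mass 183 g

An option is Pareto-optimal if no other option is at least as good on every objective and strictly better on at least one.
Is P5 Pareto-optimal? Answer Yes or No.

P1: worse on efficiency (78 vs 95).
P2: worse on efficiency (71 vs 95).
P3: worse on efficiency (90 vs 95).
P4: worse on efficiency (78 vs 95).
P6: worse on efficiency (56 vs 95).
P7: worse on efficiency (85 vs 95).
P8: worse on efficiency (67 vs 95).
P9: worse on efficiency (63 vs 95).
P10: worse on efficiency (78 vs 95).
P11: worse on efficiency (69 vs 95).
P12: worse on efficiency (70 vs 95).
No option is at least as good as P5 on every objective and strictly better on one.

Yes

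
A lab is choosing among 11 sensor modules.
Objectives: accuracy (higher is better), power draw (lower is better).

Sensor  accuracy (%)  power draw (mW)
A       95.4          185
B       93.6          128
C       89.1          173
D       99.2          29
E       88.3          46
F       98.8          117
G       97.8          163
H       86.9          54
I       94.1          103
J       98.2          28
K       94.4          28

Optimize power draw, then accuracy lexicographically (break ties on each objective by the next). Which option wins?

J

First minimize power draw: best is 28, kept {J, K}.
Then maximize accuracy: best is 98.2, kept {J}.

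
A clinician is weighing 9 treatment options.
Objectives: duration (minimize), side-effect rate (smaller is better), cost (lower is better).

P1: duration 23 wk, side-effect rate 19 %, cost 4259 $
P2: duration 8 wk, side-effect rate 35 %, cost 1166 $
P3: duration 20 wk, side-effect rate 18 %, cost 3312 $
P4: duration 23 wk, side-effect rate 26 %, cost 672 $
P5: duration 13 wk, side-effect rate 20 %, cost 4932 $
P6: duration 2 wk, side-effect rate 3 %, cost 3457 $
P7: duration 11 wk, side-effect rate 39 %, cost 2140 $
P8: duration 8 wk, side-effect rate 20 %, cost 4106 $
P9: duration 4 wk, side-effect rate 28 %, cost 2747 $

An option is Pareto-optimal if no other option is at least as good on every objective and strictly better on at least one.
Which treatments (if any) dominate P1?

P3: duration 20≤23, side-effect rate 18≤19, cost 3312≤4259 — dominates P1.
P6: duration 2≤23, side-effect rate 3≤19, cost 3457≤4259 — dominates P1.
Others (P2, P4, P5, P7, P8, P9) are each worse than P1 on at least one objective.

P3, P6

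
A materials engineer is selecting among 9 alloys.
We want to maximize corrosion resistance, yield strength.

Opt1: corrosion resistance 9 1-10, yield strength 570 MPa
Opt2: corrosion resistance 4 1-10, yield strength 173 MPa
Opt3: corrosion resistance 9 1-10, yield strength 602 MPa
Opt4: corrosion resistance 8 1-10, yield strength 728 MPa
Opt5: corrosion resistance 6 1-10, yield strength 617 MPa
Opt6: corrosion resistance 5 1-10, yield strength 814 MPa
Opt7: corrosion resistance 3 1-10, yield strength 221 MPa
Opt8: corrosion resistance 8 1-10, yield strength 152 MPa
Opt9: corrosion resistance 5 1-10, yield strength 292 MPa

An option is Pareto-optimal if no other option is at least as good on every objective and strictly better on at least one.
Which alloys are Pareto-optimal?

Opt3, Opt4, Opt6

Opt1: dominated by Opt3 (corrosion resistance 9≥9, yield strength 602≥570).
Opt2: dominated by Opt1 (corrosion resistance 9≥4, yield strength 570≥173).
Opt3: not dominated.
Opt4: not dominated.
Opt5: dominated by Opt4 (corrosion resistance 8≥6, yield strength 728≥617).
Opt6: not dominated (best yield strength).
Opt7: dominated by Opt1 (corrosion resistance 9≥3, yield strength 570≥221).
Opt8: dominated by Opt1 (corrosion resistance 9≥8, yield strength 570≥152).
Opt9: dominated by Opt1 (corrosion resistance 9≥5, yield strength 570≥292).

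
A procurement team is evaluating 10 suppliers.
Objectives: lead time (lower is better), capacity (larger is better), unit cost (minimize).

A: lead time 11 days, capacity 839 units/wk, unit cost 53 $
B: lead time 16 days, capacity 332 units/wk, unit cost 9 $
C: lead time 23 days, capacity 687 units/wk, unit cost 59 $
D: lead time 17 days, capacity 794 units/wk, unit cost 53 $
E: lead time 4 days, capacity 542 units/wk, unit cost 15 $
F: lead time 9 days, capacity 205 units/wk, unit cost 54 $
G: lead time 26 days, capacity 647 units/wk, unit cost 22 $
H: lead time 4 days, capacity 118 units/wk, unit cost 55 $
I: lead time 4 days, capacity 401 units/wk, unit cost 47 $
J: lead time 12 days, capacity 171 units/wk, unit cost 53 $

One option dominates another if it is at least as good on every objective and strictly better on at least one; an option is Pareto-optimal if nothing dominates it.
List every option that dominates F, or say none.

E, I

E: lead time 4≤9, capacity 542≥205, unit cost 15≤54 — dominates F.
I: lead time 4≤9, capacity 401≥205, unit cost 47≤54 — dominates F.
Others (A, B, C, D, G, H, J) are each worse than F on at least one objective.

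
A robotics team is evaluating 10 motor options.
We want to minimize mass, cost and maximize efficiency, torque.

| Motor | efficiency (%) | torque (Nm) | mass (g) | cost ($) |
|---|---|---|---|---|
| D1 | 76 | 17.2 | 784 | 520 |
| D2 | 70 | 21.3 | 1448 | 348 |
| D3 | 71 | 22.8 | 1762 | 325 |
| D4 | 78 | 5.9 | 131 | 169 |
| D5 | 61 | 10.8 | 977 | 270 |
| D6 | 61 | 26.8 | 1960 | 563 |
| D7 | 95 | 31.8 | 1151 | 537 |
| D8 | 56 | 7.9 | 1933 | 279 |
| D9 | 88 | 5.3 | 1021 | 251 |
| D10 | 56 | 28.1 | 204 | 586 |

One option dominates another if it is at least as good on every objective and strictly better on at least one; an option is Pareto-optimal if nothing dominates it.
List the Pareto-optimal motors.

D1: not dominated.
D2: not dominated.
D3: not dominated.
D4: not dominated (best mass).
D5: not dominated.
D6: dominated by D7 (efficiency 95≥61, torque 31.8≥26.8, mass 1151≤1960, cost 537≤563).
D7: not dominated (best efficiency).
D8: dominated by D5 (efficiency 61≥56, torque 10.8≥7.9, mass 977≤1933, cost 270≤279).
D9: not dominated.
D10: not dominated.

D1, D2, D3, D4, D5, D7, D9, D10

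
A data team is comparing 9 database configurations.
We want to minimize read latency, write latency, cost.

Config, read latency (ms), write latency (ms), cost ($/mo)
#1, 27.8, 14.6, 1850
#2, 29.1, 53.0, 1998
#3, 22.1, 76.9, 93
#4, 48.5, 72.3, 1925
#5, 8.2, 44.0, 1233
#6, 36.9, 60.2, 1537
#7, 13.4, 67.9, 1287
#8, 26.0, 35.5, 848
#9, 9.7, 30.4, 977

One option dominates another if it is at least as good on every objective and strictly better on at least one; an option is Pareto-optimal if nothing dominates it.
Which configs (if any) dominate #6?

#5: read latency 8.2≤36.9, write latency 44.0≤60.2, cost 1233≤1537 — dominates #6.
#8: read latency 26.0≤36.9, write latency 35.5≤60.2, cost 848≤1537 — dominates #6.
#9: read latency 9.7≤36.9, write latency 30.4≤60.2, cost 977≤1537 — dominates #6.
Others (#1, #2, #3, #4, #7) are each worse than #6 on at least one objective.

#5, #8, #9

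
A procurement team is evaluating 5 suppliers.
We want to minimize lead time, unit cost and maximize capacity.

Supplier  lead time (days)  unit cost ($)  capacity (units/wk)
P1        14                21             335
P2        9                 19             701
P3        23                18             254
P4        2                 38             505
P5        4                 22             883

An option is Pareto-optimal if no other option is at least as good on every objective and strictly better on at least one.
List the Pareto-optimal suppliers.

P1: dominated by P2 (lead time 9≤14, unit cost 19≤21, capacity 701≥335).
P2: not dominated.
P3: not dominated (best unit cost).
P4: not dominated (best lead time).
P5: not dominated (best capacity).

P2, P3, P4, P5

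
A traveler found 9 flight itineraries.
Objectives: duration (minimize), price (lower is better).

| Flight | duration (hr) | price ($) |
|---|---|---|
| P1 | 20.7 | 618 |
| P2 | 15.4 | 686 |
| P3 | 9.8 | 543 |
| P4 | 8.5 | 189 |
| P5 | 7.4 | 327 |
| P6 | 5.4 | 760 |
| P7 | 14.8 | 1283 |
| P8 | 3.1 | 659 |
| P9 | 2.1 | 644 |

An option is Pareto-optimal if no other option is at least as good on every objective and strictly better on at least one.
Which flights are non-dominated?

P4, P5, P9

P1: dominated by P3 (duration 9.8≤20.7, price 543≤618).
P2: dominated by P3 (duration 9.8≤15.4, price 543≤686).
P3: dominated by P4 (duration 8.5≤9.8, price 189≤543).
P4: not dominated (best price).
P5: not dominated.
P6: dominated by P8 (duration 3.1≤5.4, price 659≤760).
P7: dominated by P3 (duration 9.8≤14.8, price 543≤1283).
P8: dominated by P9 (duration 2.1≤3.1, price 644≤659).
P9: not dominated (best duration).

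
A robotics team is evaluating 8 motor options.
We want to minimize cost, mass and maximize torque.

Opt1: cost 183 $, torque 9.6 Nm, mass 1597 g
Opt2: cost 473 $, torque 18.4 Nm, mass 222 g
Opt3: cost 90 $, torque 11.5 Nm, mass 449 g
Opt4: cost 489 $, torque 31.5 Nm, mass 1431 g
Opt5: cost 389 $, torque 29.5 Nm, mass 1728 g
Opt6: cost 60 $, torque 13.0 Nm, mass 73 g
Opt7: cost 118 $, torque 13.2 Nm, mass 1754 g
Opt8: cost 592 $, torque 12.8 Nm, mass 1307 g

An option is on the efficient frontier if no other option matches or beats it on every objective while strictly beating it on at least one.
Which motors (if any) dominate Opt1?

Opt3: cost 90≤183, torque 11.5≥9.6, mass 449≤1597 — dominates Opt1.
Opt6: cost 60≤183, torque 13.0≥9.6, mass 73≤1597 — dominates Opt1.
Others (Opt2, Opt4, Opt5, Opt7, Opt8) are each worse than Opt1 on at least one objective.

Opt3, Opt6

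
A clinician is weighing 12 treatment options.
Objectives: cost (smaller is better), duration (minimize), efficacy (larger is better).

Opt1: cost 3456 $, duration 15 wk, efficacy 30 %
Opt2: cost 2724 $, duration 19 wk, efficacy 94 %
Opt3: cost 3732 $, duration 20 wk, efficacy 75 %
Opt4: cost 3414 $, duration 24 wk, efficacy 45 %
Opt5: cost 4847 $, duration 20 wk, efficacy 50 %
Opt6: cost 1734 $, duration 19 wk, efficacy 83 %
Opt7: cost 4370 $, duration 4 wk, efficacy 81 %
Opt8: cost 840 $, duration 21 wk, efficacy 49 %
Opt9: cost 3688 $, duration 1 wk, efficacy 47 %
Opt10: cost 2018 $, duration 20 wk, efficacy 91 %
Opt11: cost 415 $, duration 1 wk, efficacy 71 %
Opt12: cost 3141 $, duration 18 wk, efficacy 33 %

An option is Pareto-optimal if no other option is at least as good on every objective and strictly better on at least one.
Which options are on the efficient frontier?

Opt1: dominated by Opt11 (cost 415≤3456, duration 1≤15, efficacy 71≥30).
Opt2: not dominated (best efficacy).
Opt3: dominated by Opt2 (cost 2724≤3732, duration 19≤20, efficacy 94≥75).
Opt4: dominated by Opt2 (cost 2724≤3414, duration 19≤24, efficacy 94≥45).
Opt5: dominated by Opt2 (cost 2724≤4847, duration 19≤20, efficacy 94≥50).
Opt6: not dominated.
Opt7: not dominated.
Opt8: dominated by Opt11 (cost 415≤840, duration 1≤21, efficacy 71≥49).
Opt9: dominated by Opt11 (cost 415≤3688, duration 1≤1, efficacy 71≥47).
Opt10: not dominated.
Opt11: not dominated (best cost).
Opt12: dominated by Opt11 (cost 415≤3141, duration 1≤18, efficacy 71≥33).

Opt2, Opt6, Opt7, Opt10, Opt11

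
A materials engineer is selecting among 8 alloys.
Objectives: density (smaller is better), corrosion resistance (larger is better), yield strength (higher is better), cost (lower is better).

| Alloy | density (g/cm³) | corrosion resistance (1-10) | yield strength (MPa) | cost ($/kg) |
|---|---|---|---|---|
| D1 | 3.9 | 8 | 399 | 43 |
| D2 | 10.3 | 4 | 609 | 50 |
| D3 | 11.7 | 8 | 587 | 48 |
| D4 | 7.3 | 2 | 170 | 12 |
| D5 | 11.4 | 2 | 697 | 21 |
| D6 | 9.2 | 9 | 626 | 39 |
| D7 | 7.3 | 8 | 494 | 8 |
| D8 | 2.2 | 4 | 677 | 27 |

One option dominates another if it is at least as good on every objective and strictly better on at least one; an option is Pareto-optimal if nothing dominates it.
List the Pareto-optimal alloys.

D1: not dominated.
D2: dominated by D6 (density 9.2≤10.3, corrosion resistance 9≥4, yield strength 626≥609, cost 39≤50).
D3: dominated by D6 (density 9.2≤11.7, corrosion resistance 9≥8, yield strength 626≥587, cost 39≤48).
D4: dominated by D7 (density 7.3≤7.3, corrosion resistance 8≥2, yield strength 494≥170, cost 8≤12).
D5: not dominated (best yield strength).
D6: not dominated (best corrosion resistance).
D7: not dominated (best cost).
D8: not dominated (best density).

D1, D5, D6, D7, D8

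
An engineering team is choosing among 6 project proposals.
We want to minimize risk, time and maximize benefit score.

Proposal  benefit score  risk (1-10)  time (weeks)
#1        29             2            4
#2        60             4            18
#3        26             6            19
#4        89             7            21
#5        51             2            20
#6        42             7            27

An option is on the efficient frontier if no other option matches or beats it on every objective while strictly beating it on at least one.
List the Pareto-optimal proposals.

#1: not dominated (best time).
#2: not dominated.
#3: dominated by #1 (benefit score 29≥26, risk 2≤6, time 4≤19).
#4: not dominated (best benefit score).
#5: not dominated.
#6: dominated by #2 (benefit score 60≥42, risk 4≤7, time 18≤27).

#1, #2, #4, #5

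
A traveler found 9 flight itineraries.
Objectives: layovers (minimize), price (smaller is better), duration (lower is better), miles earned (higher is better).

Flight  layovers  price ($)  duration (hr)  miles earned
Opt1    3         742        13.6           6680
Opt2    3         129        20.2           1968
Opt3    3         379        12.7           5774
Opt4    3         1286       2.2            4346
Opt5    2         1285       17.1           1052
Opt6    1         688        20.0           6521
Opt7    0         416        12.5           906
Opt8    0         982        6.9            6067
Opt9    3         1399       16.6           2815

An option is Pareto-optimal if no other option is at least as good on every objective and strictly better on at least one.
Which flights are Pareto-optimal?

Opt1, Opt2, Opt3, Opt4, Opt6, Opt7, Opt8

Opt1: not dominated (best miles earned).
Opt2: not dominated (best price).
Opt3: not dominated.
Opt4: not dominated (best duration).
Opt5: dominated by Opt8 (layovers 0≤2, price 982≤1285, duration 6.9≤17.1, miles earned 6067≥1052).
Opt6: not dominated.
Opt7: not dominated.
Opt8: not dominated.
Opt9: dominated by Opt1 (layovers 3≤3, price 742≤1399, duration 13.6≤16.6, miles earned 6680≥2815).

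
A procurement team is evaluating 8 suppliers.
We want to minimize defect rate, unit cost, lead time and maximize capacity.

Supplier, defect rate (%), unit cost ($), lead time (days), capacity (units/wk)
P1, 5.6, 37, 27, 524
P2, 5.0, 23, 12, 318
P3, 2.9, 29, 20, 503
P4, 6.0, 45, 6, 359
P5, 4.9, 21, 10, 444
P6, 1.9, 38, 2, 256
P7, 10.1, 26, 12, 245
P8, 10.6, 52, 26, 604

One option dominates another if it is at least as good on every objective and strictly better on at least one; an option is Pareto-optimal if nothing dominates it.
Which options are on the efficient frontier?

P1, P3, P4, P5, P6, P8

P1: not dominated.
P2: dominated by P5 (defect rate 4.9≤5.0, unit cost 21≤23, lead time 10≤12, capacity 444≥318).
P3: not dominated.
P4: not dominated.
P5: not dominated (best unit cost).
P6: not dominated (best defect rate).
P7: dominated by P2 (defect rate 5.0≤10.1, unit cost 23≤26, lead time 12≤12, capacity 318≥245).
P8: not dominated (best capacity).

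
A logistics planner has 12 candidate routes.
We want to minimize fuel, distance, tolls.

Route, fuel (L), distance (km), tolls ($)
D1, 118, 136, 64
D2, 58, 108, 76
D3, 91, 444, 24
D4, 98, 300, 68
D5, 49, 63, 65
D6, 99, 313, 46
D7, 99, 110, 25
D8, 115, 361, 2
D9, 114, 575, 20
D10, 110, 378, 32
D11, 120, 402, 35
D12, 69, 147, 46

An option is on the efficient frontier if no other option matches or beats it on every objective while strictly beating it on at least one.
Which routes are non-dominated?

D1: dominated by D7 (fuel 99≤118, distance 110≤136, tolls 25≤64).
D2: dominated by D5 (fuel 49≤58, distance 63≤108, tolls 65≤76).
D3: not dominated.
D4: dominated by D5 (fuel 49≤98, distance 63≤300, tolls 65≤68).
D5: not dominated (best fuel).
D6: dominated by D7 (fuel 99≤99, distance 110≤313, tolls 25≤46).
D7: not dominated.
D8: not dominated (best tolls).
D9: not dominated.
D10: dominated by D7 (fuel 99≤110, distance 110≤378, tolls 25≤32).
D11: dominated by D7 (fuel 99≤120, distance 110≤402, tolls 25≤35).
D12: not dominated.

D3, D5, D7, D8, D9, D12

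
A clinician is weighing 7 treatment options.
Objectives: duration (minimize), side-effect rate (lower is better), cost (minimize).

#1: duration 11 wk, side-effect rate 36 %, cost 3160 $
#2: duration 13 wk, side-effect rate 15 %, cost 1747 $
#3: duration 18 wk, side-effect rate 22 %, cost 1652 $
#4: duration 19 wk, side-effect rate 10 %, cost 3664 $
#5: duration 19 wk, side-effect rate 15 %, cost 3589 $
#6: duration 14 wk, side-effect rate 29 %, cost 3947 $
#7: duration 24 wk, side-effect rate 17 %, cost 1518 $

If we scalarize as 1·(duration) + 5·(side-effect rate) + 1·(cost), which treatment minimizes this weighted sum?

#7

#1: 1·11 + 5·36 + 1·3160 = 3351
#2: 1·13 + 5·15 + 1·1747 = 1835
#3: 1·18 + 5·22 + 1·1652 = 1780
#4: 1·19 + 5·10 + 1·3664 = 3733
#5: 1·19 + 5·15 + 1·3589 = 3683
#6: 1·14 + 5·29 + 1·3947 = 4106
#7: 1·24 + 5·17 + 1·1518 = 1627
Lowest: #7 at 1627.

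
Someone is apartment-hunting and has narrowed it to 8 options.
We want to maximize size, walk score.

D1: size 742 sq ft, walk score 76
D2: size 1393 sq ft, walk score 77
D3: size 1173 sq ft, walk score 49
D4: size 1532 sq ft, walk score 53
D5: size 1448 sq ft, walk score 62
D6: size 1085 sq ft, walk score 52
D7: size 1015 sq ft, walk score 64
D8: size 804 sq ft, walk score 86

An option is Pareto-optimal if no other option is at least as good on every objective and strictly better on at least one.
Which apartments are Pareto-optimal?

D2, D4, D5, D8

D1: dominated by D2 (size 1393≥742, walk score 77≥76).
D2: not dominated.
D3: dominated by D2 (size 1393≥1173, walk score 77≥49).
D4: not dominated (best size).
D5: not dominated.
D6: dominated by D2 (size 1393≥1085, walk score 77≥52).
D7: dominated by D2 (size 1393≥1015, walk score 77≥64).
D8: not dominated (best walk score).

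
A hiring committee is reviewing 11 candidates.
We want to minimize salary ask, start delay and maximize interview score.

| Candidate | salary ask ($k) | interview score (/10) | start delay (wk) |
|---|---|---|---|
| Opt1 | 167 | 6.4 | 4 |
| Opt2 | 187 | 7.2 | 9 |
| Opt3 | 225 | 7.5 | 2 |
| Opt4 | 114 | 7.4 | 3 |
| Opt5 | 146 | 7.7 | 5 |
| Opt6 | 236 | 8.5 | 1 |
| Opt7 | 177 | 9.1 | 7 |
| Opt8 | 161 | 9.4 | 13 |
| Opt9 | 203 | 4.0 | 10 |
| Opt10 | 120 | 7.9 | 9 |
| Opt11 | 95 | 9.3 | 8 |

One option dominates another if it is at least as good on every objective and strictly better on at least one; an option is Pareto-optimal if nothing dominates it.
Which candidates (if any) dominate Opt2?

Opt4: salary ask 114≤187, interview score 7.4≥7.2, start delay 3≤9 — dominates Opt2.
Opt5: salary ask 146≤187, interview score 7.7≥7.2, start delay 5≤9 — dominates Opt2.
Opt7: salary ask 177≤187, interview score 9.1≥7.2, start delay 7≤9 — dominates Opt2.
Opt10: salary ask 120≤187, interview score 7.9≥7.2, start delay 9≤9 — dominates Opt2.
Opt11: salary ask 95≤187, interview score 9.3≥7.2, start delay 8≤9 — dominates Opt2.
Others (Opt1, Opt3, Opt6, Opt8, Opt9) are each worse than Opt2 on at least one objective.

Opt4, Opt5, Opt7, Opt10, Opt11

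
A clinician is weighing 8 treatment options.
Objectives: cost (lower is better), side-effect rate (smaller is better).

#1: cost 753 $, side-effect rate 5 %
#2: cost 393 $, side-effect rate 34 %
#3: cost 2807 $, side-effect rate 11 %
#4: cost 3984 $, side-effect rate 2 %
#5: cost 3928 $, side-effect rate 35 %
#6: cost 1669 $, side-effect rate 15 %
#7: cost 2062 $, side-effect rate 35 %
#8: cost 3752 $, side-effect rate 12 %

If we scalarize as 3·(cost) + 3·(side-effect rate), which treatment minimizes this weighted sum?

#1: 3·753 + 3·5 = 2274
#2: 3·393 + 3·34 = 1281
#3: 3·2807 + 3·11 = 8454
#4: 3·3984 + 3·2 = 11958
#5: 3·3928 + 3·35 = 11889
#6: 3·1669 + 3·15 = 5052
#7: 3·2062 + 3·35 = 6291
#8: 3·3752 + 3·12 = 11292
Lowest: #2 at 1281.

#2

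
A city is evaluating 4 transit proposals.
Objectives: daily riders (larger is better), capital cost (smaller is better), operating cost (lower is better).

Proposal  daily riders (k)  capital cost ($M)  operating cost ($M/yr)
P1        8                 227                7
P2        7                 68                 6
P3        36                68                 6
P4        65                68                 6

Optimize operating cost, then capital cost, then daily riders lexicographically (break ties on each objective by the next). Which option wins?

P4

First minimize operating cost: best is 6, kept {P2, P3, P4}.
Then minimize capital cost: best is 68, kept {P2, P3, P4}.
Then maximize daily riders: best is 65, kept {P4}.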